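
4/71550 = 2/35775= 0.00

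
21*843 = 17703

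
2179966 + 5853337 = 8033303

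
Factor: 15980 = 2^2 *5^1 * 17^1*47^1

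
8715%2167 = 47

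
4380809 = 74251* 59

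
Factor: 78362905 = 5^1*97^1*161573^1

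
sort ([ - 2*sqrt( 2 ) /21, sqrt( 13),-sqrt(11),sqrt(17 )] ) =[ - sqrt( 11 ),-2*sqrt( 2 )/21,sqrt( 13),sqrt( 17) ]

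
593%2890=593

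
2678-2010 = 668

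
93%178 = 93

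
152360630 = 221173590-68812960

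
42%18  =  6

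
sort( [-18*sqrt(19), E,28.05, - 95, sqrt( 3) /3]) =[ - 95, - 18*sqrt( 19),sqrt( 3)/3, E, 28.05]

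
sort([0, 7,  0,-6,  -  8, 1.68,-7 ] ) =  [ - 8, -7,  -  6,0,0, 1.68,7 ]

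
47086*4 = 188344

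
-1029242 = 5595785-6625027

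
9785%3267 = 3251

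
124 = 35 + 89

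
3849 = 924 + 2925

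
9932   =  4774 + 5158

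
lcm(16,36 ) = 144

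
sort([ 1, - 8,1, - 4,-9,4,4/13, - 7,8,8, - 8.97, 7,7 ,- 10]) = [-10, - 9, - 8.97,  -  8,  -  7, - 4,4/13, 1,1,4,7,7,8, 8]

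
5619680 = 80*70246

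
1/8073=1/8073 = 0.00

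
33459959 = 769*43511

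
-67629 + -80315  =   - 147944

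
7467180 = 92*81165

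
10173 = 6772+3401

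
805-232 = 573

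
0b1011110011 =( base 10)755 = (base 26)131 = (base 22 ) 1C7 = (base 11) 627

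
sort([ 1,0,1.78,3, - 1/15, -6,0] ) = [ - 6, -1/15,0,0 , 1, 1.78,3] 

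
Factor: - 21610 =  - 2^1*5^1*2161^1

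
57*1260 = 71820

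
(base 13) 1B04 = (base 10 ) 4060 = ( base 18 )c9a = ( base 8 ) 7734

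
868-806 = 62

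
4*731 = 2924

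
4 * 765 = 3060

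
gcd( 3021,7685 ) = 53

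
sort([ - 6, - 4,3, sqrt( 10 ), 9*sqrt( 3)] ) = [ - 6 ,-4, 3, sqrt( 10 ),9 * sqrt( 3 ) ]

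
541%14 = 9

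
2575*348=896100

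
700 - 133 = 567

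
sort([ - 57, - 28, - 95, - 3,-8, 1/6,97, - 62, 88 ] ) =[ - 95, - 62,- 57, - 28,  -  8,-3, 1/6, 88,97 ] 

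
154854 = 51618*3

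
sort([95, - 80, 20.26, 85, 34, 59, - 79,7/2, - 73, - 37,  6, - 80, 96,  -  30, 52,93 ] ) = [ - 80,-80, - 79, - 73,-37,  -  30,7/2, 6, 20.26,  34, 52, 59, 85, 93, 95, 96]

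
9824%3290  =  3244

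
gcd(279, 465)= 93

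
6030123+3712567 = 9742690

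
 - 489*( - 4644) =2270916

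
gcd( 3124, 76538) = 1562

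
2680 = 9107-6427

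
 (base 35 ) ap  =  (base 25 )f0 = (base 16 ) 177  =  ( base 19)10E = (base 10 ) 375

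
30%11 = 8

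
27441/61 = 449 + 52/61 = 449.85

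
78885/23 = 78885/23 = 3429.78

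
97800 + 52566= 150366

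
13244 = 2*6622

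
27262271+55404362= 82666633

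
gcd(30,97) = 1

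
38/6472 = 19/3236 = 0.01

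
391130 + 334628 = 725758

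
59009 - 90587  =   - 31578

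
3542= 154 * 23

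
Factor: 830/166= 5  =  5^1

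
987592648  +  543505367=1531098015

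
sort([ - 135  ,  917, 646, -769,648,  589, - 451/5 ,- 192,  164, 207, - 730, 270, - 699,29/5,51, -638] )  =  [ - 769, - 730,-699 , - 638, - 192, - 135 , - 451/5,29/5 , 51, 164,  207,  270, 589,646, 648  ,  917]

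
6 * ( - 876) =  - 5256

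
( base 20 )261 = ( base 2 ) 1110011001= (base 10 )921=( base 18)2F3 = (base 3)1021010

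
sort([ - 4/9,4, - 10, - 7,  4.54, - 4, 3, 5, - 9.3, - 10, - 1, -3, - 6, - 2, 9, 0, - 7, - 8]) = [ -10, - 10 , - 9.3, - 8, - 7, - 7,  -  6 , - 4,-3, - 2, - 1, - 4/9, 0,  3 , 4, 4.54, 5, 9]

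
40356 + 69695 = 110051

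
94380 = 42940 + 51440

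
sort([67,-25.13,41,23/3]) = [- 25.13, 23/3,41,67] 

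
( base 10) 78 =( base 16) 4e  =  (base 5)303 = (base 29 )2K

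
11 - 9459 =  - 9448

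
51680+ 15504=67184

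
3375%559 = 21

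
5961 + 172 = 6133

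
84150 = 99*850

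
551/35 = 15 + 26/35 =15.74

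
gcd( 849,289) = 1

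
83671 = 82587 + 1084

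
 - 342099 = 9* (-38011) 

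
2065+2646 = 4711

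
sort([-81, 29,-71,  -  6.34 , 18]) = [ - 81,-71,-6.34,18,29] 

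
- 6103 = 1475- 7578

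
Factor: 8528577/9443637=3^( - 1) * 7^( -1 )*17^1 *43^1 * 3889^1*149899^( - 1) = 2842859/3147879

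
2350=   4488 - 2138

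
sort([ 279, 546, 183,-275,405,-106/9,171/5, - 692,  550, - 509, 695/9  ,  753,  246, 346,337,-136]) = [-692,-509, -275, - 136 , -106/9 , 171/5,695/9,183, 246 , 279,  337, 346,  405,546,  550,753] 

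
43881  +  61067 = 104948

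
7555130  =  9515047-1959917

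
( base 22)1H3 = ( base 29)10k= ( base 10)861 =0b1101011101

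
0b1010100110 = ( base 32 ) L6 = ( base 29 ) NB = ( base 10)678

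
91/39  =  2 + 1/3=2.33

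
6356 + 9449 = 15805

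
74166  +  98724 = 172890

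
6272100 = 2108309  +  4163791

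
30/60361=30/60361 = 0.00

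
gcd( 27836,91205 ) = 1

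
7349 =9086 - 1737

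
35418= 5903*6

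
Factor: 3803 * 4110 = 15630330 = 2^1*3^1*5^1*137^1*3803^1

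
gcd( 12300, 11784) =12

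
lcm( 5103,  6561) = 45927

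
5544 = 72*77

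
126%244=126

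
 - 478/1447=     -  1+969/1447 = -  0.33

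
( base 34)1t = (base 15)43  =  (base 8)77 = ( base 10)63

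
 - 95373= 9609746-9705119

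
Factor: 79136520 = 2^3* 3^1*5^1 *19^1 * 61^1 * 569^1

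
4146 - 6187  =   - 2041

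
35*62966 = 2203810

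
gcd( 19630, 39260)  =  19630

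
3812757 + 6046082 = 9858839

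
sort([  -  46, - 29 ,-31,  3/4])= [ - 46 , - 31, - 29,3/4]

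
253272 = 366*692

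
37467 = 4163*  9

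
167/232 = 167/232= 0.72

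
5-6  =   - 1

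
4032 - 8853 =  - 4821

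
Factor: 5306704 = 2^4*13^1*31^1 *823^1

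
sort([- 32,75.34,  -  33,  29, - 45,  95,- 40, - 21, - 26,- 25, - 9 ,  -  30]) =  [ - 45, - 40,-33, - 32, - 30 , - 26, - 25,-21, - 9, 29,  75.34,95]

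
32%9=5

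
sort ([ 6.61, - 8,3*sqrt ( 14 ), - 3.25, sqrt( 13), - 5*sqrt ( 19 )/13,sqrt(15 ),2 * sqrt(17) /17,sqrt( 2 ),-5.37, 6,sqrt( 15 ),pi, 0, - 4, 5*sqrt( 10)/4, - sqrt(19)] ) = [- 8, - 5.37, -sqrt( 19 ), - 4, - 3.25 ,  -  5*sqrt(19 )/13,0,2*sqrt(17 ) /17,sqrt(2),pi,sqrt(13),sqrt( 15 ),sqrt (15), 5*sqrt (10 ) /4,6,6.61, 3*sqrt(14)]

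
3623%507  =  74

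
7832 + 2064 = 9896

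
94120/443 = 94120/443 = 212.46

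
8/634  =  4/317 = 0.01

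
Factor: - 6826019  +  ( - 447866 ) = -5^1*919^1*1583^1   =  - 7273885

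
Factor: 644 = 2^2*7^1*23^1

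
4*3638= 14552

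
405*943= 381915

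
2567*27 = 69309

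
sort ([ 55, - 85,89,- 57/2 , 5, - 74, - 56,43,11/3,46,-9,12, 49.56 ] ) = [  -  85, - 74, - 56 , - 57/2, - 9, 11/3,5,12,43,46,49.56 , 55, 89] 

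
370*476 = 176120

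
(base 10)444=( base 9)543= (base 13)282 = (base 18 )16c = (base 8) 674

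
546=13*42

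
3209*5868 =18830412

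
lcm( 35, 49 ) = 245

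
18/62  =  9/31  =  0.29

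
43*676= 29068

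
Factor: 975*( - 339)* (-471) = 3^3*5^2*13^1*113^1 *157^1 = 155677275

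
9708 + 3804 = 13512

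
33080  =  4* 8270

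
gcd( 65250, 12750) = 750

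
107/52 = 107/52 = 2.06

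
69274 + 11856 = 81130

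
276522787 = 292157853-15635066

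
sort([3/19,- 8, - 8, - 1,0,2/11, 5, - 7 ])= [ - 8, - 8,-7, - 1,0,  3/19,2/11 , 5]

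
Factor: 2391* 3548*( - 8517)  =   - 72251993556 = - 2^2 * 3^2*17^1 * 167^1 * 797^1*887^1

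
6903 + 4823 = 11726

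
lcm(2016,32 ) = 2016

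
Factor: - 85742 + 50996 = - 34746=-2^1*3^1*5791^1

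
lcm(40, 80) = 80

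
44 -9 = 35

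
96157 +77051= 173208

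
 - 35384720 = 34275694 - 69660414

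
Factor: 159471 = 3^2*13^1*29^1*47^1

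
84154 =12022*7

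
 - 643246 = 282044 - 925290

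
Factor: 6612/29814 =2^1*19^1* 29^1 * 4969^( - 1) = 1102/4969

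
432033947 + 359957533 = 791991480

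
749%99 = 56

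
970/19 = 51 + 1/19  =  51.05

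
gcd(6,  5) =1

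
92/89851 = 92/89851 =0.00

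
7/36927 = 7/36927 = 0.00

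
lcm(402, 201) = 402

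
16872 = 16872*1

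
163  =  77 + 86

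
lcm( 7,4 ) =28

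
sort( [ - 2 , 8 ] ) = [-2,8] 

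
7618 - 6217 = 1401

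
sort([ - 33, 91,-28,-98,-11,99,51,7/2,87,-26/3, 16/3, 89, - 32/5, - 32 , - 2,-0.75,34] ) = [-98,  -  33, - 32,-28 , - 11 , - 26/3,-32/5, - 2 ,-0.75, 7/2 , 16/3, 34, 51,87, 89,91,99]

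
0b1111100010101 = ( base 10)7957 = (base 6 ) 100501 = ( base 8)17425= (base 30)8p7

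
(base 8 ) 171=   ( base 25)4l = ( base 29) 45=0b1111001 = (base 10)121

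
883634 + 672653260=673536894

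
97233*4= 388932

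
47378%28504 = 18874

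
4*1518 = 6072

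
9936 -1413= 8523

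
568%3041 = 568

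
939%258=165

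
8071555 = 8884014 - 812459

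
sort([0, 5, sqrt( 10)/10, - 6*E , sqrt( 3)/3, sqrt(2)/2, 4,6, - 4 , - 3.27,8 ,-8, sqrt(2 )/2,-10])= [ - 6*E , - 10,-8, - 4, - 3.27,  0, sqrt(10 )/10, sqrt(3)/3,sqrt(2 )/2, sqrt(2) /2,4, 5, 6, 8]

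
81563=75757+5806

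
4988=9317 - 4329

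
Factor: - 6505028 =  - 2^2 * 761^1 * 2137^1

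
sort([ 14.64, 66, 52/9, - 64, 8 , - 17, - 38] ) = [ - 64, - 38, - 17, 52/9,8, 14.64, 66] 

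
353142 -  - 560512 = 913654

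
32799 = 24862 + 7937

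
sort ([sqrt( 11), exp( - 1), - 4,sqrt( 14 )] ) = [ - 4,exp(-1 ), sqrt( 11 ), sqrt( 14 )] 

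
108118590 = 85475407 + 22643183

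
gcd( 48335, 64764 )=7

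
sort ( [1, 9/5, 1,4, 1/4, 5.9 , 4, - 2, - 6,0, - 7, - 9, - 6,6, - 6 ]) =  [ - 9,-7, - 6, - 6, - 6, - 2, 0, 1/4, 1,  1, 9/5, 4, 4, 5.9, 6]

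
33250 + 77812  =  111062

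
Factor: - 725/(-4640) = 2^( - 5)*5^1= 5/32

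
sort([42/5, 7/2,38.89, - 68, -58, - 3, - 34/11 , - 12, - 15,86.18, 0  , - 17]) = [ - 68, - 58, - 17, - 15,  -  12, - 34/11, - 3,0, 7/2,  42/5,38.89,86.18] 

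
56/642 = 28/321 = 0.09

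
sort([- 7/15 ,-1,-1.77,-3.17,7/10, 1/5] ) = [ - 3.17, -1.77, - 1, - 7/15,1/5, 7/10] 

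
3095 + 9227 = 12322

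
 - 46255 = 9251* ( -5) 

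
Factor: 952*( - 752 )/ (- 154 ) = 2^6*11^( - 1 )*17^1*47^1 = 51136/11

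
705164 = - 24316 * ( - 29 ) 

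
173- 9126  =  -8953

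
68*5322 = 361896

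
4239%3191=1048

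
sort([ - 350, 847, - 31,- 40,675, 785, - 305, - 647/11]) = [ - 350,-305, - 647/11, - 40, - 31 , 675,785, 847] 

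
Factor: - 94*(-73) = 2^1*47^1*73^1  =  6862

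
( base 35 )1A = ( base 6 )113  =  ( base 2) 101101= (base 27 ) 1I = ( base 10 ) 45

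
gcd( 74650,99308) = 2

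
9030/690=13 + 2/23 = 13.09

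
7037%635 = 52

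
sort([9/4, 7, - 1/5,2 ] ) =[ - 1/5, 2, 9/4 , 7]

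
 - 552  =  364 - 916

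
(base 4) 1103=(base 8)123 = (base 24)3b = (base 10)83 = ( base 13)65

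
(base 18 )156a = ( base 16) 1D92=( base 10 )7570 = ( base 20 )iia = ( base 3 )101101101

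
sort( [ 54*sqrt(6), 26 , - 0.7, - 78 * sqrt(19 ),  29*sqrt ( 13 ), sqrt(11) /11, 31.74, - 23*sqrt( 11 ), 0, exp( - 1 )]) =[ - 78*sqrt(19),-23*sqrt( 11 ), - 0.7,0, sqrt (11) /11, exp( -1), 26,31.74,29*sqrt(13 ),54 * sqrt ( 6 ) ]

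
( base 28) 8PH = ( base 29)890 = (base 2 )1101101001101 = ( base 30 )7MT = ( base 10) 6989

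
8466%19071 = 8466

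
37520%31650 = 5870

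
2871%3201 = 2871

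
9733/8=1216 + 5/8= 1216.62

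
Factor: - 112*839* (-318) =2^5*3^1* 7^1*53^1 * 839^1 = 29881824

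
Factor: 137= 137^1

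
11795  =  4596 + 7199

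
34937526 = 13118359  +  21819167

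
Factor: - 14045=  - 5^1*53^2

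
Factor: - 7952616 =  - 2^3 * 3^2* 7^1* 31^1*509^1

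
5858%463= 302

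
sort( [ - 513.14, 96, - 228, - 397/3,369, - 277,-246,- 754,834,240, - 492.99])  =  [ - 754, - 513.14, - 492.99, - 277, - 246,-228,-397/3,  96,240,369,834]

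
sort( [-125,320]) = [ - 125,320 ] 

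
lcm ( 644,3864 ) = 3864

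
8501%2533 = 902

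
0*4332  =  0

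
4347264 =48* 90568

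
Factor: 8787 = 3^1*29^1*101^1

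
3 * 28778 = 86334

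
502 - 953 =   -  451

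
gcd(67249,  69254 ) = 1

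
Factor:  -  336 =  - 2^4*3^1*7^1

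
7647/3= 2549 = 2549.00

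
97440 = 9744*10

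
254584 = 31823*8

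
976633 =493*1981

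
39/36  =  1 +1/12 = 1.08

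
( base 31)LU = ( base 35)jg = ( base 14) 369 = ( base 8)1251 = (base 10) 681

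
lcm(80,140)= 560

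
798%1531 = 798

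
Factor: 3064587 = 3^1 * 107^1*9547^1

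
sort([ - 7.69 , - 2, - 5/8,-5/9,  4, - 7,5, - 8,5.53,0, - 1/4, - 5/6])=[ - 8, - 7.69, - 7, - 2, - 5/6, - 5/8, - 5/9, - 1/4, 0,4,5, 5.53]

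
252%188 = 64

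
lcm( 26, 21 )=546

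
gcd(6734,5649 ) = 7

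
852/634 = 1 + 109/317=1.34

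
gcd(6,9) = 3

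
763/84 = 109/12=9.08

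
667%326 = 15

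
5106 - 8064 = - 2958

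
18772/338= 55 + 7/13= 55.54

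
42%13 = 3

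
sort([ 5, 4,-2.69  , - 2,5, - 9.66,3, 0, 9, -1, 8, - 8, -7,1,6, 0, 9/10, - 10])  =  [ - 10, -9.66, - 8, - 7, -2.69, - 2,-1,0,0, 9/10,1  ,  3,4,  5,5,6,8,9] 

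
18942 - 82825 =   -  63883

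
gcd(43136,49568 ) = 32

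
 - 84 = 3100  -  3184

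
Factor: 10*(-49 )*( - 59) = 2^1*5^1 * 7^2*59^1=28910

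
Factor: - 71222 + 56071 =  - 109^1 * 139^1 = -15151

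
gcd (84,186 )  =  6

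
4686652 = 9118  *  514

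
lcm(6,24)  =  24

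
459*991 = 454869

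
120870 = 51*2370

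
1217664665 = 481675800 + 735988865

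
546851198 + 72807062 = 619658260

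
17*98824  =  1680008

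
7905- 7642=263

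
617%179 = 80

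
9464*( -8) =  - 75712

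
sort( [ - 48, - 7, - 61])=[ - 61,-48,  -  7]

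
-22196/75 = -22196/75 = - 295.95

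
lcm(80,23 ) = 1840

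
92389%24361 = 19306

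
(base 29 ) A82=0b10000111000100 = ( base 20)11C4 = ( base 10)8644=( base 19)14hi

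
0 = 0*34773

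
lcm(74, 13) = 962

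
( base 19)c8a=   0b1000110001110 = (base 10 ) 4494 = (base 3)20011110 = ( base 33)446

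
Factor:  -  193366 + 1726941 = 5^2* 61343^1 = 1533575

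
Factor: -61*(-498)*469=2^1 * 3^1*7^1*61^1*67^1*83^1=14247282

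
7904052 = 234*33778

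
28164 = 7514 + 20650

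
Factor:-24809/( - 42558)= 2^( - 1 ) * 3^(  -  1 )*41^(-1) *173^(-1 )*24809^1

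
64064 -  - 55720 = 119784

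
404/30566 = 202/15283 = 0.01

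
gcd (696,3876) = 12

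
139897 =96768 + 43129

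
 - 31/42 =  -1 + 11/42 = - 0.74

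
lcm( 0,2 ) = 0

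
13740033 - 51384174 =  - 37644141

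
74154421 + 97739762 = 171894183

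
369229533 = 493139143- 123909610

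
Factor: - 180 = - 2^2*3^2*5^1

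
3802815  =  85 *44739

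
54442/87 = 625  +  67/87 = 625.77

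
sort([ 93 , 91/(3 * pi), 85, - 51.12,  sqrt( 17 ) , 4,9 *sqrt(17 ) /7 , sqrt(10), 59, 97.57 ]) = [ - 51.12, sqrt( 10 ), 4,sqrt(17),9 * sqrt( 17 ) /7, 91/(3*pi ),59,85,93,97.57]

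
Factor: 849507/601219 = 3^1*17^1*16657^1*601219^( - 1 ) 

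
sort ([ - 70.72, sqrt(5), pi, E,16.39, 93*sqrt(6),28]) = [ - 70.72,sqrt( 5),E, pi, 16.39, 28, 93*sqrt( 6) ]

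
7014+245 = 7259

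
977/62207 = 977/62207 = 0.02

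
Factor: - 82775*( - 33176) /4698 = 47347300/81 = 2^2 * 3^( - 4 )*5^2 *7^1*11^2*13^1* 43^1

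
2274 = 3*758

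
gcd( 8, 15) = 1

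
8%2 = 0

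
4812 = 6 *802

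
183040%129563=53477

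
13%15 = 13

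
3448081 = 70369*49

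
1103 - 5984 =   -  4881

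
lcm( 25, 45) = 225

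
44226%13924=2454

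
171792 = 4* 42948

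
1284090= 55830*23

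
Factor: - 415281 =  - 3^1*138427^1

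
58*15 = 870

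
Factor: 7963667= 17^1 * 468451^1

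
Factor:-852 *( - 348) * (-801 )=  - 237493296 = - 2^4*3^4*29^1*71^1*89^1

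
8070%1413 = 1005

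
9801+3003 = 12804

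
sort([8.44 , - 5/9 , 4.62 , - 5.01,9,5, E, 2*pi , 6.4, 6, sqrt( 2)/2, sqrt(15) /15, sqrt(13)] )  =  [ - 5.01, -5/9 , sqrt( 15) /15,sqrt( 2 )/2, E, sqrt(13) , 4.62,5 , 6,2 * pi,6.4 , 8.44 , 9 ]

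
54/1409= 54/1409 = 0.04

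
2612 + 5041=7653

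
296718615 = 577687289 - 280968674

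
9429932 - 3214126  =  6215806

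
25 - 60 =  - 35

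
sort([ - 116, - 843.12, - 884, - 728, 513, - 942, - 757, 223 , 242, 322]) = [ - 942,-884,-843.12, - 757, - 728, - 116, 223, 242  ,  322, 513 ]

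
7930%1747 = 942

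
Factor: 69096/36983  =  2^3*3^1 * 31^ ( - 1)*1193^ ( - 1)*2879^1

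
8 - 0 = 8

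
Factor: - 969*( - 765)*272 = 201629520 =2^4*3^3 * 5^1 * 17^3*19^1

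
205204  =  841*244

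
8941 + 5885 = 14826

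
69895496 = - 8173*( - 8552) 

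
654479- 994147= - 339668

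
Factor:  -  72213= -3^1* 24071^1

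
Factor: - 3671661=  -  3^1*7^1 * 29^1*6029^1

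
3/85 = 3/85 = 0.04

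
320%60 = 20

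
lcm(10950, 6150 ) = 448950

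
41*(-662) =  - 27142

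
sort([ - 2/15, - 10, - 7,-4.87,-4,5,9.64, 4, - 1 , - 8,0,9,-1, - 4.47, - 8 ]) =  [ - 10,- 8,-8 , - 7, - 4.87, - 4.47, - 4, - 1, - 1 , - 2/15,0,4,5,9, 9.64]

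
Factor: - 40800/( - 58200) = 68/97 = 2^2*17^1*97^( - 1)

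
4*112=448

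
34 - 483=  - 449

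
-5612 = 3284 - 8896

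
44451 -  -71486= 115937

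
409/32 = 12 + 25/32 = 12.78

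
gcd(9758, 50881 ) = 697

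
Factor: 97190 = 2^1*5^1*9719^1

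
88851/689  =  128 + 659/689 = 128.96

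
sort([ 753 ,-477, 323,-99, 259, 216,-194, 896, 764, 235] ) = [ - 477, - 194 ,- 99, 216,235, 259,323 , 753,764,896 ]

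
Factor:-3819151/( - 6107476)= 2^( - 2)*7^1*107^1*757^( - 1)*2017^( - 1)*5099^1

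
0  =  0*305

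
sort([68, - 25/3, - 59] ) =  [ - 59, - 25/3,68 ]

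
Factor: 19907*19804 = 2^2*17^1*1171^1*4951^1 = 394238228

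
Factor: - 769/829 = -769^1 * 829^( - 1 )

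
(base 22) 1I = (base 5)130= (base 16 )28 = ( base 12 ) 34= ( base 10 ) 40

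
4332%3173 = 1159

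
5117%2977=2140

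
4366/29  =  4366/29= 150.55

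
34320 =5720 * 6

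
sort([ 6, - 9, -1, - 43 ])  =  [ - 43, -9, - 1,  6]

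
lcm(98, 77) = 1078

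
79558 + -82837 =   -  3279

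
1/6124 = 1/6124 = 0.00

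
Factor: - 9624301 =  - 9624301^1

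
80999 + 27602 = 108601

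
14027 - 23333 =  - 9306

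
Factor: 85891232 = 2^5*7^1*307^1*1249^1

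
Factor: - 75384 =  - 2^3*3^3*349^1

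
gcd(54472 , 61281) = 6809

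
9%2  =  1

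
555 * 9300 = 5161500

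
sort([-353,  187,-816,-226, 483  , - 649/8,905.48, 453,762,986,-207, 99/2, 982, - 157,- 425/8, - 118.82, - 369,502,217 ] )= [- 816, - 369, - 353,-226, - 207, - 157, - 118.82, - 649/8, - 425/8, 99/2,187 , 217,453,483,502, 762,905.48,982,986 ]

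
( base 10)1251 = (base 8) 2343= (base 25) 201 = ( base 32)173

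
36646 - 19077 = 17569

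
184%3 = 1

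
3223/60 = 53 + 43/60 = 53.72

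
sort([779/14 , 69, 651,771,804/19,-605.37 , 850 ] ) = [ - 605.37,804/19, 779/14,  69,651,771 , 850]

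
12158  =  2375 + 9783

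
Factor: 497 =7^1*71^1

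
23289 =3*7763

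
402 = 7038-6636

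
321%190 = 131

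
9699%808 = 3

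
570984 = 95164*6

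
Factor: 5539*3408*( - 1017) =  - 19197819504 = - 2^4 *3^3 * 29^1*71^1*113^1*191^1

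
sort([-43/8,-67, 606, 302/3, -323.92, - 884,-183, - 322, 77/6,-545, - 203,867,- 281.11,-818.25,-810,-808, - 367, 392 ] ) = [ - 884,  -  818.25, - 810 , - 808,-545,-367,-323.92, - 322, - 281.11 ,-203 , - 183,- 67, - 43/8,77/6,302/3 , 392,606 , 867]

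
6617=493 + 6124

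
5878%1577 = 1147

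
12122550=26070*465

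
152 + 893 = 1045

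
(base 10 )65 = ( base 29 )27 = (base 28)29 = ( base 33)1W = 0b1000001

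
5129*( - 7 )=  -  35903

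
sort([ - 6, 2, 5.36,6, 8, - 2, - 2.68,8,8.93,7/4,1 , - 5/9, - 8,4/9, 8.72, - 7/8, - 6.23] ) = [ -8,  -  6.23,-6, - 2.68, - 2,-7/8, - 5/9,4/9,1,7/4, 2,5.36,6,8,8, 8.72,8.93]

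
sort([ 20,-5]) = [-5, 20]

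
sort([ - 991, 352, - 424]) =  [ - 991, -424, 352]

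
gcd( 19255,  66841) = 1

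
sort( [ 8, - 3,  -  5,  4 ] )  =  [ -5,-3, 4, 8]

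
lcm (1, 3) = 3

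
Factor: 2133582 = 2^1*3^1*11^1*32327^1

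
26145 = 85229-59084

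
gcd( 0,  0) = 0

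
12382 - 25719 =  - 13337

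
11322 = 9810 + 1512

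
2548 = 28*91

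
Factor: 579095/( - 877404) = -52645/79764 = - 2^( - 2 )*3^( - 1) * 5^1*17^(-2)*23^( - 1)*10529^1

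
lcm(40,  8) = 40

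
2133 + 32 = 2165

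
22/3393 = 22/3393=   0.01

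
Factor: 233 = 233^1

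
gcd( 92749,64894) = 1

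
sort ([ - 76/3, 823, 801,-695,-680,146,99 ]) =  [ - 695, - 680, - 76/3, 99, 146,801, 823]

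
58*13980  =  810840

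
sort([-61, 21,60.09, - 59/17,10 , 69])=[-61,-59/17,10 , 21 , 60.09 , 69]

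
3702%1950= 1752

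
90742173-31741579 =59000594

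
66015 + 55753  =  121768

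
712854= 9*79206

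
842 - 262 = 580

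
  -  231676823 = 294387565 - 526064388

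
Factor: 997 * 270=2^1*3^3*5^1  *  997^1 = 269190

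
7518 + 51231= 58749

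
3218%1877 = 1341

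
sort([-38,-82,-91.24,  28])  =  [ - 91.24, - 82, - 38 , 28] 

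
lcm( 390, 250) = 9750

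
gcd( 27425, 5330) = 5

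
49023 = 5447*9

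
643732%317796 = 8140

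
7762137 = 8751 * 887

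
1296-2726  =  -1430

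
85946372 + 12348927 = 98295299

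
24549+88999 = 113548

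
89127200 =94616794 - 5489594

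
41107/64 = 642+ 19/64 = 642.30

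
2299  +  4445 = 6744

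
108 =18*6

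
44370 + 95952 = 140322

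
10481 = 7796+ 2685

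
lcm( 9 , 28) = 252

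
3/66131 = 3/66131=0.00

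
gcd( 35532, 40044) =564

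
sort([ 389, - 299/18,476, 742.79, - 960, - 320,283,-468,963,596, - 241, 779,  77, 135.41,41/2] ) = [ - 960,-468, - 320, - 241, - 299/18, 41/2,  77,  135.41 , 283, 389  ,  476,596,742.79, 779,963 ]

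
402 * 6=2412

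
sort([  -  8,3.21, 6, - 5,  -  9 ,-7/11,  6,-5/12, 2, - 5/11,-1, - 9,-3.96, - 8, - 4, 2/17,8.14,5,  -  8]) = [ - 9,  -  9, - 8, -8,-8, - 5, - 4, -3.96, - 1, - 7/11,- 5/11, - 5/12, 2/17, 2, 3.21 , 5, 6, 6,8.14 ] 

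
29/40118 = 29/40118  =  0.00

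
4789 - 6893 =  - 2104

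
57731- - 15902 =73633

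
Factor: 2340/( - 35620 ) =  - 9/137 =- 3^2*137^( - 1) 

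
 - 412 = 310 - 722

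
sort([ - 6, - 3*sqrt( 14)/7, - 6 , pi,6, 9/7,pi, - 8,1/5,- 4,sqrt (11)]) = [-8,-6,-6,-4,-3 * sqrt( 14)/7 , 1/5, 9/7 , pi,pi,sqrt(11 ),6 ] 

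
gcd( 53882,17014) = 2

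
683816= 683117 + 699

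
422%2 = 0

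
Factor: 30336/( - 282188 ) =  - 96/893 = - 2^5*3^1*19^( - 1)*47^( - 1)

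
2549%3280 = 2549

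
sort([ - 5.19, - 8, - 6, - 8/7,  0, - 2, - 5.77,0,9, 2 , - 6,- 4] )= [ - 8, - 6, - 6, - 5.77, - 5.19,  -  4, - 2,  -  8/7, 0, 0,2, 9 ]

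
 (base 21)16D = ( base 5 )4310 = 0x244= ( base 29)K0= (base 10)580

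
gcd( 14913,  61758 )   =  9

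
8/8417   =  8/8417 = 0.00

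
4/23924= 1/5981= 0.00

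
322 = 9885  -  9563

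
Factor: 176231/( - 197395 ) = - 5^( - 1)*97^( - 1)*433^1=- 433/485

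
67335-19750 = 47585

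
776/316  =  194/79 = 2.46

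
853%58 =41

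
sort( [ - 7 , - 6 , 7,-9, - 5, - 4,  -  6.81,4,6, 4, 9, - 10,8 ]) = [ - 10, - 9, - 7, - 6.81, - 6, - 5,- 4,4, 4,6,7,  8 , 9]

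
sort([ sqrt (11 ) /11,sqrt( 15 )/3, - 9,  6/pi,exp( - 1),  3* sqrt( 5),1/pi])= [ - 9,sqrt( 11 )/11,1/pi,exp(  -  1 ),sqrt ( 15 )/3,6/pi, 3*sqrt(5) ]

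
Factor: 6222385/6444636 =2^( - 2)*3^(  -  1) * 5^1*11^( - 1)*13^1*29^1*3301^1*48823^(-1)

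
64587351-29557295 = 35030056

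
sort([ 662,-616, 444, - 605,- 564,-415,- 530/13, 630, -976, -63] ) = [ - 976 , - 616, - 605, - 564, - 415,-63 ,-530/13,444, 630, 662 ]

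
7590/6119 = 1+1471/6119  =  1.24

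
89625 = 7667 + 81958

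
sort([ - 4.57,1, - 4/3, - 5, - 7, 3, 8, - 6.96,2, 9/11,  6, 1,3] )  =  [ -7, - 6.96, - 5, - 4.57, - 4/3,9/11,  1, 1, 2 , 3 , 3,6,8 ] 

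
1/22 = 1/22 =0.05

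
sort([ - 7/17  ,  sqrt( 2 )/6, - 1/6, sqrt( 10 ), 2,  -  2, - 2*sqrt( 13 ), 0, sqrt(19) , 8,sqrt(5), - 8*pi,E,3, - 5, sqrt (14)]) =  [ - 8*pi, - 2*sqrt( 13), - 5,-2, - 7/17, - 1/6, 0  ,  sqrt(2)/6,2, sqrt(5 ),  E, 3,sqrt( 10),  sqrt( 14 ),sqrt( 19),8] 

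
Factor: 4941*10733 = 3^4*61^1 * 10733^1=53031753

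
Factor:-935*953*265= - 5^2*11^1*17^1*53^1*953^1  =  - 236129575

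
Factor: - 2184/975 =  - 56/25 = -2^3*5^( - 2)*7^1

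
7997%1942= 229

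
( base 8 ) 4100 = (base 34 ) 1S4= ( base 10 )2112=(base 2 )100001000000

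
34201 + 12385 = 46586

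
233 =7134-6901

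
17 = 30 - 13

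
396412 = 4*99103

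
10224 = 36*284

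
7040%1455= 1220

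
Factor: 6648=2^3*3^1 *277^1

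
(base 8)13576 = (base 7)23351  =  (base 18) 10A2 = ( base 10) 6014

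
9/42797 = 9/42797= 0.00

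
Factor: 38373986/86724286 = 19186993/43362143 =7^1*11^ ( - 1 )*617^( - 1)*6389^( - 1) * 2740999^1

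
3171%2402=769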